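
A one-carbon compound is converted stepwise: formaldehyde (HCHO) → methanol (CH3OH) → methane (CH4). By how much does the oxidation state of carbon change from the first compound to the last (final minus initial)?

-4

Carbon oxidation states along the series — formaldehyde: 0, methanol: -2, methane: -4.
Net change = -4 − (0) = -4.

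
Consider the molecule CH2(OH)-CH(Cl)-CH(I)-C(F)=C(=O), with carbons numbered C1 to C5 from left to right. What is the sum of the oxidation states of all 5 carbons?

+2

Bonds to more-electronegative neighbours contribute +1 each, bonds to H or metals contribute −1 each, and C–C bonds contribute 0. Tallying each carbon:
C1: 1C, 2H, 1O → 0 − 2 + 1 = -1
C2: 2C, 1H, 1Cl → 0 − 1 + 1 = 0
C3: 2C, 1H, 1I → 0 − 1 + 1 = 0
C4: 3C, 1F → 0 + 1 = +1
C5: 2C, 2O → 0 + 2 = +2
Sum = -1 + 0 + 0 + 1 + 2 = +2.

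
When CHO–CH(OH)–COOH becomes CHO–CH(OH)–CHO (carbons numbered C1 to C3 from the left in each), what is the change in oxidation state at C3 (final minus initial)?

Before: C3 has 1 bond to C, 3 bonds to O → oxidation state +3.
After: C3 has 1 bond to C, 1 bond to H, 2 bonds to O → oxidation state +1.
Δ = +1 − (+3) = -2, so this is a reduction at C3.

-2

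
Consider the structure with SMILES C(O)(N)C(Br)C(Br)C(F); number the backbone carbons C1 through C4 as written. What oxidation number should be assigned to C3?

0

C3 has one bond to C (0), one bond to C (0), one bond to Br (+1), one bond to H (-1).
Oxidation state = 0 + 0 + 1 − 1 = 0.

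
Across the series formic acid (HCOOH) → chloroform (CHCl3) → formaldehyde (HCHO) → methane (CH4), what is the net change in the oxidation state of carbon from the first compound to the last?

Carbon oxidation states along the series — formic acid: +2, chloroform: +2, formaldehyde: 0, methane: -4.
Net change = -4 − (+2) = -6.

-6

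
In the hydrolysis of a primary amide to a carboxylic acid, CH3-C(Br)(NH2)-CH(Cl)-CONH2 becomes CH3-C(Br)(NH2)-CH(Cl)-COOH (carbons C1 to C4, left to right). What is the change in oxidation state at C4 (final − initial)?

0

Before: C4 has 1 bond to C, 2 bonds to O, 1 bond to N → oxidation state +3.
After: C4 has 1 bond to C, 3 bonds to O → oxidation state +3.
Δ = +3 − (+3) = 0, so no net redox change at C4.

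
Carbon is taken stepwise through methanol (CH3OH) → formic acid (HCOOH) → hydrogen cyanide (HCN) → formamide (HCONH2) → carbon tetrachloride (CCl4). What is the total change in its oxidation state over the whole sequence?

+6

Carbon oxidation states along the series — methanol: -2, formic acid: +2, hydrogen cyanide: +2, formamide: +2, carbon tetrachloride: +4.
Net change = +4 − (-2) = +6.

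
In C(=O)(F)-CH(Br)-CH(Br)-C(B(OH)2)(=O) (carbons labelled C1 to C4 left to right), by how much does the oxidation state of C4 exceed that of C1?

C4: 1C, 2O, 1B → 0 + 2 − 1 = +1
C1: 1C, 2O, 1F → 0 + 2 + 1 = +3
Difference: +1 − (+3) = -2.

-2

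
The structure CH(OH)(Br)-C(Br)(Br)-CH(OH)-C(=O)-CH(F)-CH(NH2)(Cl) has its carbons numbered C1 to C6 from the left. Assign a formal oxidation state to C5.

Bonds to more-electronegative neighbours contribute +1 each, bonds to H or metals contribute −1 each, and C–C bonds contribute 0.
C5 has one bond to C (0), one bond to C (0), one bond to F (+1), one bond to H (-1).
Oxidation state = 0 + 0 + 1 − 1 = 0.

0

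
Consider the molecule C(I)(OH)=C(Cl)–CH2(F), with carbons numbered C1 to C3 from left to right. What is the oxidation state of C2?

+1

Each bond to a more electronegative atom (O, N, halogen) counts +1, each bond to a less electronegative atom (H, metal, B, Si) counts −1, and each C–C bond counts 0.
C2 has a double bond to C (2×0 = 0), one bond to C (0), one bond to Cl (+1).
Oxidation state = 0 + 0 + 1 = +1.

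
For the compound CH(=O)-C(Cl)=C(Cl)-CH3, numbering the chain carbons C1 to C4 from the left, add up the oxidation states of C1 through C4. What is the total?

0

Count +1 for every bond to an atom more electronegative than carbon and −1 for every bond to one less electronegative; C–C bonds are 0. Tallying each carbon:
C1: 1C, 1H, 2O → 0 − 1 + 2 = +1
C2: 3C, 1Cl → 0 + 1 = +1
C3: 3C, 1Cl → 0 + 1 = +1
C4: 1C, 3H → 0 − 3 = -3
Sum = +1 + 1 + 1 − 3 = 0.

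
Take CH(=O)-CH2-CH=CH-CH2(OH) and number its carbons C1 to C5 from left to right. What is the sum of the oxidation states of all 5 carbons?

Tallying each carbon's bonds:
C1: 1C, 1H, 2O → 0 − 1 + 2 = +1
C2: 2C, 2H → 0 − 2 = -2
C3: 3C, 1H → 0 − 1 = -1
C4: 3C, 1H → 0 − 1 = -1
C5: 1C, 2H, 1O → 0 − 2 + 1 = -1
Sum = +1 − 2 − 1 − 1 − 1 = -4.

-4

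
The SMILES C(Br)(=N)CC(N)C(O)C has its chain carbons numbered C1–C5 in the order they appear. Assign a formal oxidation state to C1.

+3

Assign +1 per bond to O/N/halogen, −1 per bond to H or an electropositive element, and 0 per bond to carbon.
C1 has one bond to C (0), one bond to Br (+1), a double bond to N (2×+1 = +2).
Oxidation state = 0 + 1 + 2 = +3.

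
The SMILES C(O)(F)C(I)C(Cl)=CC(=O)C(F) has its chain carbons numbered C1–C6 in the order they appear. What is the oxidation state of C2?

0

Count +1 for every bond to an atom more electronegative than carbon and −1 for every bond to one less electronegative; C–C bonds are 0.
C2 has one bond to C (0), one bond to C (0), one bond to H (-1), one bond to I (+1).
Oxidation state = 0 + 0 − 1 + 1 = 0.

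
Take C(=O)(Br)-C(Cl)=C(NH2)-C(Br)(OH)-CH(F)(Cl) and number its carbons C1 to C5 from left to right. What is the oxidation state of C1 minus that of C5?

C1: 1C, 2O, 1Br → 0 + 2 + 1 = +3
C5: 1C, 1H, 1F, 1Cl → 0 − 1 + 1 + 1 = +1
Difference: +3 − (+1) = +2.

+2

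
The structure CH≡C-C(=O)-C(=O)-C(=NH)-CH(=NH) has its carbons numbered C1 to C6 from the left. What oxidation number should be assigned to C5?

C5 has one bond to C (0), one bond to C (0), a double bond to N (2×+1 = +2).
Oxidation state = 0 + 0 + 2 = +2.

+2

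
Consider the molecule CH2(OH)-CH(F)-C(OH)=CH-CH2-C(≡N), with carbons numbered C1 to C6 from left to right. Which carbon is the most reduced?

Count +1 for every bond to an atom more electronegative than carbon and −1 for every bond to one less electronegative; C–C bonds are 0. Tallying each carbon:
C1: 1C, 2H, 1O → 0 − 2 + 1 = -1
C2: 2C, 1H, 1F → 0 − 1 + 1 = 0
C3: 3C, 1O → 0 + 1 = +1
C4: 3C, 1H → 0 − 1 = -1
C5: 2C, 2H → 0 − 2 = -2
C6: 1C, 3N → 0 + 3 = +3
The most reduced carbon is C5 at -2.

C5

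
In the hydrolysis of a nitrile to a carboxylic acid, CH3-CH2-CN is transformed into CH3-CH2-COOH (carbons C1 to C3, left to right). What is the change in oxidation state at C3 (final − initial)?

Before: C3 has 1 bond to C, 3 bonds to N → oxidation state +3.
After: C3 has 1 bond to C, 3 bonds to O → oxidation state +3.
Δ = +3 − (+3) = 0, so no net redox change at C3.

0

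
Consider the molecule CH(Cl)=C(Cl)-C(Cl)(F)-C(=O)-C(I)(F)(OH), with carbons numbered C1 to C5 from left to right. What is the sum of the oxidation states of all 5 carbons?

Assign +1 per bond to O/N/halogen, −1 per bond to H or an electropositive element, and 0 per bond to carbon. Tallying each carbon:
C1: 2C, 1H, 1Cl → 0 − 1 + 1 = 0
C2: 3C, 1Cl → 0 + 1 = +1
C3: 2C, 1F, 1Cl → 0 + 1 + 1 = +2
C4: 2C, 2O → 0 + 2 = +2
C5: 1C, 1O, 1F, 1I → 0 + 1 + 1 + 1 = +3
Sum = 0 + 1 + 2 + 2 + 3 = +8.

+8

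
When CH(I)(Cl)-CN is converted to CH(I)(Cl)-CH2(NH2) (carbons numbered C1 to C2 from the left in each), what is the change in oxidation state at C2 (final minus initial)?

-4

Before: C2 has 1 bond to C, 3 bonds to N → oxidation state +3.
After: C2 has 1 bond to C, 2 bonds to H, 1 bond to N → oxidation state -1.
Δ = -1 − (+3) = -4, so this is a reduction at C2.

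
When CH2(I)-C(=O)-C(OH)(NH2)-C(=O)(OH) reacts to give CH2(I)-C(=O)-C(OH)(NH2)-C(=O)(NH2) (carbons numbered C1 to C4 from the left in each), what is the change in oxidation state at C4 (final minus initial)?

0

Before: C4 has 1 bond to C, 3 bonds to O → oxidation state +3.
After: C4 has 1 bond to C, 2 bonds to O, 1 bond to N → oxidation state +3.
Δ = +3 − (+3) = 0, so no net redox change at C4.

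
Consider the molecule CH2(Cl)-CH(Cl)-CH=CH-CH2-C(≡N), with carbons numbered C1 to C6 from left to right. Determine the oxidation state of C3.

-1

C3 has one bond to C (0), a double bond to C (2×0 = 0), one bond to H (-1).
Oxidation state = 0 + 0 − 1 = -1.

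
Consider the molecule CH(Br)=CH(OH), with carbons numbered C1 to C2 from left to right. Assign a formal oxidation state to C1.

Each bond to a more electronegative atom (O, N, halogen) counts +1, each bond to a less electronegative atom (H, metal, B, Si) counts −1, and each C–C bond counts 0.
C1 has a double bond to C (2×0 = 0), one bond to H (-1), one bond to Br (+1).
Oxidation state = 0 − 1 + 1 = 0.

0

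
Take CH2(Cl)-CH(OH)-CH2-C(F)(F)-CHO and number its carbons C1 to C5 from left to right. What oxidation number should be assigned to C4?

Each bond to a more electronegative atom (O, N, halogen) counts +1, each bond to a less electronegative atom (H, metal, B, Si) counts −1, and each C–C bond counts 0.
C4 has one bond to C (0), one bond to C (0), one bond to F (+1), one bond to F (+1).
Oxidation state = 0 + 0 + 1 + 1 = +2.

+2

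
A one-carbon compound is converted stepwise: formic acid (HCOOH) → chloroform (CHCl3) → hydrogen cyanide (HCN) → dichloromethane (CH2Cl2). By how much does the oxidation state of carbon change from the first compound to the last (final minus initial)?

Carbon oxidation states along the series — formic acid: +2, chloroform: +2, hydrogen cyanide: +2, dichloromethane: 0.
Net change = 0 − (+2) = -2.

-2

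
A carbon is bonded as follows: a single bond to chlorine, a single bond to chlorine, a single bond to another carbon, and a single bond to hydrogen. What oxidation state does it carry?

Bonds to more-electronegative neighbours contribute +1 each, bonds to H or metals contribute −1 each, and C–C bonds contribute 0.
The carbon has one bond to C (0), one bond to Cl (+1), one bond to H (-1), one bond to Cl (+1).
Oxidation state = 0 + 1 − 1 + 1 = +1.

+1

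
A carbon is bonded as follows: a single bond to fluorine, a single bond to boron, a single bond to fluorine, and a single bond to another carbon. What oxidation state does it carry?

+1

The carbon has one bond to C (0), one bond to F (+1), one bond to B (-1), one bond to F (+1).
Oxidation state = 0 + 1 − 1 + 1 = +1.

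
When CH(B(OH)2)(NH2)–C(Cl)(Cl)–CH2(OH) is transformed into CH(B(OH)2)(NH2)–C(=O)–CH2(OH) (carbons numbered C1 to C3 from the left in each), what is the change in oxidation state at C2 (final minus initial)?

0

Before: C2 has 2 bonds to C, 2 bonds to Cl → oxidation state +2.
After: C2 has 2 bonds to C, 2 bonds to O → oxidation state +2.
Δ = +2 − (+2) = 0, so no net redox change at C2.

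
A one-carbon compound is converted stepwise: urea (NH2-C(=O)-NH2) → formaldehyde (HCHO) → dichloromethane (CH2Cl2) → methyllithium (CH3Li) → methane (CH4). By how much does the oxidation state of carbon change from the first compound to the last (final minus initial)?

Carbon oxidation states along the series — urea: +4, formaldehyde: 0, dichloromethane: 0, methyllithium: -4, methane: -4.
Net change = -4 − (+4) = -8.

-8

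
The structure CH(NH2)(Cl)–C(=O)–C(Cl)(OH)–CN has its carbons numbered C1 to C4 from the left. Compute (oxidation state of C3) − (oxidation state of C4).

-1

C3: 2C, 1O, 1Cl → 0 + 1 + 1 = +2
C4: 1C, 3N → 0 + 3 = +3
Difference: +2 − (+3) = -1.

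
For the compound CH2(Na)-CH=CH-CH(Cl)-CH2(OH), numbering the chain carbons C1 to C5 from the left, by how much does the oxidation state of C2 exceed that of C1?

C2: 3C, 1H → 0 − 1 = -1
C1: 1C, 2H, 1Na → 0 − 2 − 1 = -3
Difference: -1 − (-3) = +2.

+2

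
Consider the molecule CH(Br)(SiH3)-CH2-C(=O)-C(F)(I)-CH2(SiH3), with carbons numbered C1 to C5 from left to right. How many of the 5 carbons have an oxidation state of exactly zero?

0

Tallying each carbon's bonds:
C1: 1C, 1H, 1Br, 1Si → 0 − 1 + 1 − 1 = -1
C2: 2C, 2H → 0 − 2 = -2
C3: 2C, 2O → 0 + 2 = +2
C4: 2C, 1F, 1I → 0 + 1 + 1 = +2
C5: 1C, 2H, 1Si → 0 − 2 − 1 = -3
0 carbons meet the condition.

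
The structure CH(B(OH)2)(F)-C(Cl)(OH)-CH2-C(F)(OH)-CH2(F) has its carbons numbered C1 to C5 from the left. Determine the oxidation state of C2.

Bonds to more-electronegative neighbours contribute +1 each, bonds to H or metals contribute −1 each, and C–C bonds contribute 0.
C2 has one bond to C (0), one bond to C (0), one bond to Cl (+1), one bond to O (+1).
Oxidation state = 0 + 0 + 1 + 1 = +2.

+2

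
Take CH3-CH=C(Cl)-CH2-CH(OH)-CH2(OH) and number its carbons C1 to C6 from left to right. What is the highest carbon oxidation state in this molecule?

+1

Each bond to a more electronegative atom (O, N, halogen) counts +1, each bond to a less electronegative atom (H, metal, B, Si) counts −1, and each C–C bond counts 0. Tallying each carbon:
C1: 1C, 3H → 0 − 3 = -3
C2: 3C, 1H → 0 − 1 = -1
C3: 3C, 1Cl → 0 + 1 = +1
C4: 2C, 2H → 0 − 2 = -2
C5: 2C, 1H, 1O → 0 − 1 + 1 = 0
C6: 1C, 2H, 1O → 0 − 2 + 1 = -1
The highest value is +1.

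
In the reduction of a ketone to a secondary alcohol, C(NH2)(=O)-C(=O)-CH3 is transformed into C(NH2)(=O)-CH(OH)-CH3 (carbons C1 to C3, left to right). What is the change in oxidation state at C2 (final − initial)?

-2

Before: C2 has 2 bonds to C, 2 bonds to O → oxidation state +2.
After: C2 has 2 bonds to C, 1 bond to H, 1 bond to O → oxidation state 0.
Δ = 0 − (+2) = -2, so this is a reduction at C2.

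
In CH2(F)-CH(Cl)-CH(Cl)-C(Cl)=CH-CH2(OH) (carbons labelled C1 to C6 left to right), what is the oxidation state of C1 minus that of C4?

C1: 1C, 2H, 1F → 0 − 2 + 1 = -1
C4: 3C, 1Cl → 0 + 1 = +1
Difference: -1 − (+1) = -2.

-2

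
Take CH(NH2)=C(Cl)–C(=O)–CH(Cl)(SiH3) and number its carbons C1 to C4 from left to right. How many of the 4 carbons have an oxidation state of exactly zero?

Bonds to more-electronegative neighbours contribute +1 each, bonds to H or metals contribute −1 each, and C–C bonds contribute 0. Tallying each carbon:
C1: 2C, 1H, 1N → 0 − 1 + 1 = 0
C2: 3C, 1Cl → 0 + 1 = +1
C3: 2C, 2O → 0 + 2 = +2
C4: 1C, 1H, 1Cl, 1Si → 0 − 1 + 1 − 1 = -1
1 carbon (C1) meets the condition.

1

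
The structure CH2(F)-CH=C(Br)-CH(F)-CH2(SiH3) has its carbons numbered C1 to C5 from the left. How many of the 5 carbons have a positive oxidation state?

1

Tallying each carbon's bonds:
C1: 1C, 2H, 1F → 0 − 2 + 1 = -1
C2: 3C, 1H → 0 − 1 = -1
C3: 3C, 1Br → 0 + 1 = +1
C4: 2C, 1H, 1F → 0 − 1 + 1 = 0
C5: 1C, 2H, 1Si → 0 − 2 − 1 = -3
1 carbon (C3) meets the condition.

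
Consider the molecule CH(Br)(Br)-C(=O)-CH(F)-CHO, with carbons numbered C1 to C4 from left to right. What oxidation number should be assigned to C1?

Count +1 for every bond to an atom more electronegative than carbon and −1 for every bond to one less electronegative; C–C bonds are 0.
C1 has one bond to C (0), one bond to Br (+1), one bond to H (-1), one bond to Br (+1).
Oxidation state = 0 + 1 − 1 + 1 = +1.

+1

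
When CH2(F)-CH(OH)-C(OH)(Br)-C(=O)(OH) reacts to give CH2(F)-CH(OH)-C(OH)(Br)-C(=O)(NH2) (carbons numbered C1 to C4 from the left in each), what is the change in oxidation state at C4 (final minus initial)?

0

Before: C4 has 1 bond to C, 3 bonds to O → oxidation state +3.
After: C4 has 1 bond to C, 2 bonds to O, 1 bond to N → oxidation state +3.
Δ = +3 − (+3) = 0, so no net redox change at C4.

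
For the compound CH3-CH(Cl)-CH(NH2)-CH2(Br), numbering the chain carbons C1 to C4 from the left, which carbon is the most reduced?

C1

Tallying each carbon's bonds:
C1: 1C, 3H → 0 − 3 = -3
C2: 2C, 1H, 1Cl → 0 − 1 + 1 = 0
C3: 2C, 1H, 1N → 0 − 1 + 1 = 0
C4: 1C, 2H, 1Br → 0 − 2 + 1 = -1
The most reduced carbon is C1 at -3.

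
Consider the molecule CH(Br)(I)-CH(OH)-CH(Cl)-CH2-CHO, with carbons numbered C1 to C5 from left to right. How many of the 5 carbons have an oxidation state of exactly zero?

2

Each bond to a more electronegative atom (O, N, halogen) counts +1, each bond to a less electronegative atom (H, metal, B, Si) counts −1, and each C–C bond counts 0. Tallying each carbon:
C1: 1C, 1H, 1Br, 1I → 0 − 1 + 1 + 1 = +1
C2: 2C, 1H, 1O → 0 − 1 + 1 = 0
C3: 2C, 1H, 1Cl → 0 − 1 + 1 = 0
C4: 2C, 2H → 0 − 2 = -2
C5: 1C, 1H, 2O → 0 − 1 + 2 = +1
2 carbons (C2, C3) meet the condition.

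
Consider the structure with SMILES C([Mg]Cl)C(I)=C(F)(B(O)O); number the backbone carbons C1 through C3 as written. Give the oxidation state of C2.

Assign +1 per bond to O/N/halogen, −1 per bond to H or an electropositive element, and 0 per bond to carbon.
C2 has one bond to C (0), a double bond to C (2×0 = 0), one bond to I (+1).
Oxidation state = 0 + 0 + 1 = +1.

+1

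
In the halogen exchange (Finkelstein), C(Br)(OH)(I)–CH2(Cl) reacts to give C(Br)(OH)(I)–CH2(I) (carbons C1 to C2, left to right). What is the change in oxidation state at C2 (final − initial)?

Before: C2 has 1 bond to C, 2 bonds to H, 1 bond to Cl → oxidation state -1.
After: C2 has 1 bond to C, 2 bonds to H, 1 bond to I → oxidation state -1.
Δ = -1 − (-1) = 0, so no net redox change at C2.

0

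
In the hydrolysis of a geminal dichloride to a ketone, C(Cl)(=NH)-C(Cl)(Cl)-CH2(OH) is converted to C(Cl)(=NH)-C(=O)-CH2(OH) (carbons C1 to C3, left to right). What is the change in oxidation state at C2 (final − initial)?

0

Before: C2 has 2 bonds to C, 2 bonds to Cl → oxidation state +2.
After: C2 has 2 bonds to C, 2 bonds to O → oxidation state +2.
Δ = +2 − (+2) = 0, so no net redox change at C2.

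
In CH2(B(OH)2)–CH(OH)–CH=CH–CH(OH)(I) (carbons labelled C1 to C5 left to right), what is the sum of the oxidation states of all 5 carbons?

-4

Bonds to more-electronegative neighbours contribute +1 each, bonds to H or metals contribute −1 each, and C–C bonds contribute 0. Tallying each carbon:
C1: 1C, 2H, 1B → 0 − 2 − 1 = -3
C2: 2C, 1H, 1O → 0 − 1 + 1 = 0
C3: 3C, 1H → 0 − 1 = -1
C4: 3C, 1H → 0 − 1 = -1
C5: 1C, 1H, 1O, 1I → 0 − 1 + 1 + 1 = +1
Sum = -3 + 0 − 1 − 1 + 1 = -4.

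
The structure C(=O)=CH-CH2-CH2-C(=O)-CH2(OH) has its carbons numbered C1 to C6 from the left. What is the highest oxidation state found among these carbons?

Bonds to more-electronegative neighbours contribute +1 each, bonds to H or metals contribute −1 each, and C–C bonds contribute 0. Tallying each carbon:
C1: 2C, 2O → 0 + 2 = +2
C2: 3C, 1H → 0 − 1 = -1
C3: 2C, 2H → 0 − 2 = -2
C4: 2C, 2H → 0 − 2 = -2
C5: 2C, 2O → 0 + 2 = +2
C6: 1C, 2H, 1O → 0 − 2 + 1 = -1
The highest value is +2.

+2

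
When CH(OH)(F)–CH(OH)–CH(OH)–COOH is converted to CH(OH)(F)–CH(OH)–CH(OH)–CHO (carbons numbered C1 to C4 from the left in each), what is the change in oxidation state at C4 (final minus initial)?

-2

Before: C4 has 1 bond to C, 3 bonds to O → oxidation state +3.
After: C4 has 1 bond to C, 1 bond to H, 2 bonds to O → oxidation state +1.
Δ = +1 − (+3) = -2, so this is a reduction at C4.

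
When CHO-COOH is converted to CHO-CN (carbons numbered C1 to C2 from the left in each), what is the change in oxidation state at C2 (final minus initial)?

0

Before: C2 has 1 bond to C, 3 bonds to O → oxidation state +3.
After: C2 has 1 bond to C, 3 bonds to N → oxidation state +3.
Δ = +3 − (+3) = 0, so no net redox change at C2.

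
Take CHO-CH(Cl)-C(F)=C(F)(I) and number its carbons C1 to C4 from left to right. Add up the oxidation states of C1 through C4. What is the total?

+4

Tallying each carbon's bonds:
C1: 1C, 1H, 2O → 0 − 1 + 2 = +1
C2: 2C, 1H, 1Cl → 0 − 1 + 1 = 0
C3: 3C, 1F → 0 + 1 = +1
C4: 2C, 1F, 1I → 0 + 1 + 1 = +2
Sum = +1 + 0 + 1 + 2 = +4.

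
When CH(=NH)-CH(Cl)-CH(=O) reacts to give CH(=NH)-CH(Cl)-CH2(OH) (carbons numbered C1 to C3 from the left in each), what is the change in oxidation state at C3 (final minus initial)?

Before: C3 has 1 bond to C, 1 bond to H, 2 bonds to O → oxidation state +1.
After: C3 has 1 bond to C, 2 bonds to H, 1 bond to O → oxidation state -1.
Δ = -1 − (+1) = -2, so this is a reduction at C3.

-2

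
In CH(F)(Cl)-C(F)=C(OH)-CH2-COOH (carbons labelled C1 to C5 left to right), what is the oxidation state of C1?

Bonds to more-electronegative neighbours contribute +1 each, bonds to H or metals contribute −1 each, and C–C bonds contribute 0.
C1 has one bond to C (0), one bond to H (-1), one bond to F (+1), one bond to Cl (+1).
Oxidation state = 0 − 1 + 1 + 1 = +1.

+1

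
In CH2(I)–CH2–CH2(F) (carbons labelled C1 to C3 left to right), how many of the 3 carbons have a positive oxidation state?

0

Tallying each carbon's bonds:
C1: 1C, 2H, 1I → 0 − 2 + 1 = -1
C2: 2C, 2H → 0 − 2 = -2
C3: 1C, 2H, 1F → 0 − 2 + 1 = -1
0 carbons meet the condition.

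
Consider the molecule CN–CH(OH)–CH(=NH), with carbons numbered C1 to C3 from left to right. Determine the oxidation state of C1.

C1 has one bond to C (0), a triple bond to N (3×+1 = +3).
Oxidation state = 0 + 3 = +3.

+3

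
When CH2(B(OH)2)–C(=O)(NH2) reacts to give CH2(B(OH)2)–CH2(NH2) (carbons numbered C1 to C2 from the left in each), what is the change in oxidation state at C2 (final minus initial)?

-4

Before: C2 has 1 bond to C, 2 bonds to O, 1 bond to N → oxidation state +3.
After: C2 has 1 bond to C, 2 bonds to H, 1 bond to N → oxidation state -1.
Δ = -1 − (+3) = -4, so this is a reduction at C2.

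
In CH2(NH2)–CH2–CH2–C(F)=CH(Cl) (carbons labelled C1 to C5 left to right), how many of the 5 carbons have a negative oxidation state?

Assign +1 per bond to O/N/halogen, −1 per bond to H or an electropositive element, and 0 per bond to carbon. Tallying each carbon:
C1: 1C, 2H, 1N → 0 − 2 + 1 = -1
C2: 2C, 2H → 0 − 2 = -2
C3: 2C, 2H → 0 − 2 = -2
C4: 3C, 1F → 0 + 1 = +1
C5: 2C, 1H, 1Cl → 0 − 1 + 1 = 0
3 carbons (C1, C2, C3) meet the condition.

3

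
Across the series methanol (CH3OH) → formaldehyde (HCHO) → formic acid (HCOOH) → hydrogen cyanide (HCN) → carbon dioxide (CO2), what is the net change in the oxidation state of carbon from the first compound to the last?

+6

Carbon oxidation states along the series — methanol: -2, formaldehyde: 0, formic acid: +2, hydrogen cyanide: +2, carbon dioxide: +4.
Net change = +4 − (-2) = +6.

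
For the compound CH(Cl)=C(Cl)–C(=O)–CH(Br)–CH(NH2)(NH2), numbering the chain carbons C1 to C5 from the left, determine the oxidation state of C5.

+1

C5 has one bond to C (0), one bond to N (+1), one bond to H (-1), one bond to N (+1).
Oxidation state = 0 + 1 − 1 + 1 = +1.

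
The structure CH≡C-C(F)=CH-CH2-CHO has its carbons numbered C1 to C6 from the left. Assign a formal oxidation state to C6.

Count +1 for every bond to an atom more electronegative than carbon and −1 for every bond to one less electronegative; C–C bonds are 0.
C6 has one bond to C (0), a double bond to O (2×+1 = +2), one bond to H (-1).
Oxidation state = 0 + 2 − 1 = +1.

+1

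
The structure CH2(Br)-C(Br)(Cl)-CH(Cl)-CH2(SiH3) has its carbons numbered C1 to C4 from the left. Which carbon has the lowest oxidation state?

Tallying each carbon's bonds:
C1: 1C, 2H, 1Br → 0 − 2 + 1 = -1
C2: 2C, 1Cl, 1Br → 0 + 1 + 1 = +2
C3: 2C, 1H, 1Cl → 0 − 1 + 1 = 0
C4: 1C, 2H, 1Si → 0 − 2 − 1 = -3
The most reduced carbon is C4 at -3.

C4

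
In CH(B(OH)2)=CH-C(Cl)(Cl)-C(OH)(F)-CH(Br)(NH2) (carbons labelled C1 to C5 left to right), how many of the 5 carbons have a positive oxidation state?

3

Tallying each carbon's bonds:
C1: 2C, 1H, 1B → 0 − 1 − 1 = -2
C2: 3C, 1H → 0 − 1 = -1
C3: 2C, 2Cl → 0 + 2 = +2
C4: 2C, 1O, 1F → 0 + 1 + 1 = +2
C5: 1C, 1H, 1N, 1Br → 0 − 1 + 1 + 1 = +1
3 carbons (C3, C4, C5) meet the condition.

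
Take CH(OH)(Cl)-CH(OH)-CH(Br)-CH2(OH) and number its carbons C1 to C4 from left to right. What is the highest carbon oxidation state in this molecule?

Tallying each carbon's bonds:
C1: 1C, 1H, 1O, 1Cl → 0 − 1 + 1 + 1 = +1
C2: 2C, 1H, 1O → 0 − 1 + 1 = 0
C3: 2C, 1H, 1Br → 0 − 1 + 1 = 0
C4: 1C, 2H, 1O → 0 − 2 + 1 = -1
The highest value is +1.

+1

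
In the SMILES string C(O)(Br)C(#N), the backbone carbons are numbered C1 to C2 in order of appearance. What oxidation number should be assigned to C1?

+1

C1 has one bond to C (0), one bond to O (+1), one bond to Br (+1), one bond to H (-1).
Oxidation state = 0 + 1 + 1 − 1 = +1.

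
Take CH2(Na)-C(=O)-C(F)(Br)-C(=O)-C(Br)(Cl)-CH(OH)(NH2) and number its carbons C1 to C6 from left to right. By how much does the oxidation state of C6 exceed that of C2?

-1

C6: 1C, 1H, 1O, 1N → 0 − 1 + 1 + 1 = +1
C2: 2C, 2O → 0 + 2 = +2
Difference: +1 − (+2) = -1.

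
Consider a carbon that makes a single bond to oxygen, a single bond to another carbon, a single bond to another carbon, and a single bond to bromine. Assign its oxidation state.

Each bond to a more electronegative atom (O, N, halogen) counts +1, each bond to a less electronegative atom (H, metal, B, Si) counts −1, and each C–C bond counts 0.
The carbon has one bond to C (0), one bond to C (0), one bond to Br (+1), one bond to O (+1).
Oxidation state = 0 + 0 + 1 + 1 = +2.

+2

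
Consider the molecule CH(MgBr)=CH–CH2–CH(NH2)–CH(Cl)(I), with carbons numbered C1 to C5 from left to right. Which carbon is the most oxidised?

Tallying each carbon's bonds:
C1: 2C, 1H, 1Mg → 0 − 1 − 1 = -2
C2: 3C, 1H → 0 − 1 = -1
C3: 2C, 2H → 0 − 2 = -2
C4: 2C, 1H, 1N → 0 − 1 + 1 = 0
C5: 1C, 1H, 1Cl, 1I → 0 − 1 + 1 + 1 = +1
The most oxidised carbon is C5 at +1.

C5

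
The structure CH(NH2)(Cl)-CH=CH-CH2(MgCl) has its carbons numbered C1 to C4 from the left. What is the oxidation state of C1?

C1 has one bond to C (0), one bond to N (+1), one bond to H (-1), one bond to Cl (+1).
Oxidation state = 0 + 1 − 1 + 1 = +1.

+1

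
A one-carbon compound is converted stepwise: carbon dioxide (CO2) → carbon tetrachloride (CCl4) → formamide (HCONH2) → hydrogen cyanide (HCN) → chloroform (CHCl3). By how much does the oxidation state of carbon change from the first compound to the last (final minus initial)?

Carbon oxidation states along the series — carbon dioxide: +4, carbon tetrachloride: +4, formamide: +2, hydrogen cyanide: +2, chloroform: +2.
Net change = +2 − (+4) = -2.

-2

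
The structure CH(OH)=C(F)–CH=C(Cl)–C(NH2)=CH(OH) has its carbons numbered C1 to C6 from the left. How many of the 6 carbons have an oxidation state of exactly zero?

Count +1 for every bond to an atom more electronegative than carbon and −1 for every bond to one less electronegative; C–C bonds are 0. Tallying each carbon:
C1: 2C, 1H, 1O → 0 − 1 + 1 = 0
C2: 3C, 1F → 0 + 1 = +1
C3: 3C, 1H → 0 − 1 = -1
C4: 3C, 1Cl → 0 + 1 = +1
C5: 3C, 1N → 0 + 1 = +1
C6: 2C, 1H, 1O → 0 − 1 + 1 = 0
2 carbons (C1, C6) meet the condition.

2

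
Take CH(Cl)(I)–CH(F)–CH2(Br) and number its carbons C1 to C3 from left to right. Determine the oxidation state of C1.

+1

C1 has one bond to C (0), one bond to Cl (+1), one bond to I (+1), one bond to H (-1).
Oxidation state = 0 + 1 + 1 − 1 = +1.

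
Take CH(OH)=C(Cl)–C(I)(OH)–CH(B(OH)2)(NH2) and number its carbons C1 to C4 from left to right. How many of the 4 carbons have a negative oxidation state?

1

Tallying each carbon's bonds:
C1: 2C, 1H, 1O → 0 − 1 + 1 = 0
C2: 3C, 1Cl → 0 + 1 = +1
C3: 2C, 1O, 1I → 0 + 1 + 1 = +2
C4: 1C, 1H, 1N, 1B → 0 − 1 + 1 − 1 = -1
1 carbon (C4) meets the condition.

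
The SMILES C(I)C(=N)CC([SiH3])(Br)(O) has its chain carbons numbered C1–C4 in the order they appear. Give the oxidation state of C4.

Count +1 for every bond to an atom more electronegative than carbon and −1 for every bond to one less electronegative; C–C bonds are 0.
C4 has one bond to C (0), one bond to Si (-1), one bond to Br (+1), one bond to O (+1).
Oxidation state = 0 − 1 + 1 + 1 = +1.

+1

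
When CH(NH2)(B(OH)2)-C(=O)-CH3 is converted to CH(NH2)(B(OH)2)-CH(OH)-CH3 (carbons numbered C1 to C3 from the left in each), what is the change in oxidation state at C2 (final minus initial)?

Before: C2 has 2 bonds to C, 2 bonds to O → oxidation state +2.
After: C2 has 2 bonds to C, 1 bond to H, 1 bond to O → oxidation state 0.
Δ = 0 − (+2) = -2, so this is a reduction at C2.

-2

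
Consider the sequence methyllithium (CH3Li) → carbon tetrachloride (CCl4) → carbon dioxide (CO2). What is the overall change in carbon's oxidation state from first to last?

+8

Carbon oxidation states along the series — methyllithium: -4, carbon tetrachloride: +4, carbon dioxide: +4.
Net change = +4 − (-4) = +8.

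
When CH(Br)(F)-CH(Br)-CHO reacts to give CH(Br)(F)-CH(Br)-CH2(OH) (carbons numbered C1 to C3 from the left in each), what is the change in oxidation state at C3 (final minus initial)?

Before: C3 has 1 bond to C, 1 bond to H, 2 bonds to O → oxidation state +1.
After: C3 has 1 bond to C, 2 bonds to H, 1 bond to O → oxidation state -1.
Δ = -1 − (+1) = -2, so this is a reduction at C3.

-2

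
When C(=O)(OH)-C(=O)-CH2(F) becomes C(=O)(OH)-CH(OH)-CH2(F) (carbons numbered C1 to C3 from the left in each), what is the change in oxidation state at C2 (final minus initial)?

-2

Before: C2 has 2 bonds to C, 2 bonds to O → oxidation state +2.
After: C2 has 2 bonds to C, 1 bond to H, 1 bond to O → oxidation state 0.
Δ = 0 − (+2) = -2, so this is a reduction at C2.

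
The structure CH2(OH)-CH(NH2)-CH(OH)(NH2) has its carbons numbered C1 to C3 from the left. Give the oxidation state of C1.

-1

C1 has one bond to C (0), one bond to H (-1), one bond to O (+1), one bond to H (-1).
Oxidation state = 0 − 1 + 1 − 1 = -1.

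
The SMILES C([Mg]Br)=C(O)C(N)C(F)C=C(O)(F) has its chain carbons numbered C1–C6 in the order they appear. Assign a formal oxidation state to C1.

C1 has a double bond to C (2×0 = 0), one bond to Mg (-1), one bond to H (-1).
Oxidation state = 0 − 1 − 1 = -2.

-2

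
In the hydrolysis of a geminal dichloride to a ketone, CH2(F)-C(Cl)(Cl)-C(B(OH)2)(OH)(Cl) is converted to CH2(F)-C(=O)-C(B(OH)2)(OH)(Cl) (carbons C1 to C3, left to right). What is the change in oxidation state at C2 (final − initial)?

0

Before: C2 has 2 bonds to C, 2 bonds to Cl → oxidation state +2.
After: C2 has 2 bonds to C, 2 bonds to O → oxidation state +2.
Δ = +2 − (+2) = 0, so no net redox change at C2.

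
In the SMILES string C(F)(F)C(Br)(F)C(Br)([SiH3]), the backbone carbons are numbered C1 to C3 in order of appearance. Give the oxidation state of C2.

+2

C2 has one bond to C (0), one bond to C (0), one bond to Br (+1), one bond to F (+1).
Oxidation state = 0 + 0 + 1 + 1 = +2.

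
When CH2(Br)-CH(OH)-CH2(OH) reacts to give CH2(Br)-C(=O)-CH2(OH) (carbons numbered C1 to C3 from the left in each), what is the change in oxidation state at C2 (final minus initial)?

Before: C2 has 2 bonds to C, 1 bond to H, 1 bond to O → oxidation state 0.
After: C2 has 2 bonds to C, 2 bonds to O → oxidation state +2.
Δ = +2 − (0) = +2, so this is an oxidation at C2.

+2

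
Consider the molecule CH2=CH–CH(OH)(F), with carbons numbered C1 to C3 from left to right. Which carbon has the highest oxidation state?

C3

Assign +1 per bond to O/N/halogen, −1 per bond to H or an electropositive element, and 0 per bond to carbon. Tallying each carbon:
C1: 2C, 2H → 0 − 2 = -2
C2: 3C, 1H → 0 − 1 = -1
C3: 1C, 1H, 1O, 1F → 0 − 1 + 1 + 1 = +1
The most oxidised carbon is C3 at +1.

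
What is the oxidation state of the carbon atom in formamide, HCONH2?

The carbon has one bond to H (-1), a double bond to O (2×+1 = +2), one bond to N (+1).
Oxidation state = -1 + 2 + 1 = +2.

+2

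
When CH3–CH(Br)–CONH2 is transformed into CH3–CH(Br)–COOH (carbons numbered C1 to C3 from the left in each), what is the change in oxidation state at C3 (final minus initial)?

Before: C3 has 1 bond to C, 2 bonds to O, 1 bond to N → oxidation state +3.
After: C3 has 1 bond to C, 3 bonds to O → oxidation state +3.
Δ = +3 − (+3) = 0, so no net redox change at C3.

0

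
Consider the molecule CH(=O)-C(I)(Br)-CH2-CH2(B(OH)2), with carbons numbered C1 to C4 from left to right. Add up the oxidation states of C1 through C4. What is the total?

Tallying each carbon's bonds:
C1: 1C, 1H, 2O → 0 − 1 + 2 = +1
C2: 2C, 1Br, 1I → 0 + 1 + 1 = +2
C3: 2C, 2H → 0 − 2 = -2
C4: 1C, 2H, 1B → 0 − 2 − 1 = -3
Sum = +1 + 2 − 2 − 3 = -2.

-2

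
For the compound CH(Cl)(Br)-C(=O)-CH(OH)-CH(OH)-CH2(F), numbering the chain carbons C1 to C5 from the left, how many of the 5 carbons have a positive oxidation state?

2

Tallying each carbon's bonds:
C1: 1C, 1H, 1Cl, 1Br → 0 − 1 + 1 + 1 = +1
C2: 2C, 2O → 0 + 2 = +2
C3: 2C, 1H, 1O → 0 − 1 + 1 = 0
C4: 2C, 1H, 1O → 0 − 1 + 1 = 0
C5: 1C, 2H, 1F → 0 − 2 + 1 = -1
2 carbons (C1, C2) meet the condition.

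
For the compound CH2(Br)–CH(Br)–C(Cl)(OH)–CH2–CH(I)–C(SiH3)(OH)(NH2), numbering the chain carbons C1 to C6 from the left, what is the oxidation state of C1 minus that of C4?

C1: 1C, 2H, 1Br → 0 − 2 + 1 = -1
C4: 2C, 2H → 0 − 2 = -2
Difference: -1 − (-2) = +1.

+1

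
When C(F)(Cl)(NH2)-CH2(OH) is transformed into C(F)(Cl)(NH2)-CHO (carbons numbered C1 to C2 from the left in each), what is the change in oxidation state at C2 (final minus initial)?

+2

Before: C2 has 1 bond to C, 2 bonds to H, 1 bond to O → oxidation state -1.
After: C2 has 1 bond to C, 1 bond to H, 2 bonds to O → oxidation state +1.
Δ = +1 − (-1) = +2, so this is an oxidation at C2.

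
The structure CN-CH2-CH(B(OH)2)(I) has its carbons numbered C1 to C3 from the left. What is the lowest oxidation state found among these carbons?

Tallying each carbon's bonds:
C1: 1C, 3N → 0 + 3 = +3
C2: 2C, 2H → 0 − 2 = -2
C3: 1C, 1H, 1I, 1B → 0 − 1 + 1 − 1 = -1
The lowest value is -2.

-2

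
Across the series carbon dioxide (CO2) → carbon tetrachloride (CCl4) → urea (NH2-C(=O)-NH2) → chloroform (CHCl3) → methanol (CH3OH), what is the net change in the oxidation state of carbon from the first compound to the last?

-6

Carbon oxidation states along the series — carbon dioxide: +4, carbon tetrachloride: +4, urea: +4, chloroform: +2, methanol: -2.
Net change = -2 − (+4) = -6.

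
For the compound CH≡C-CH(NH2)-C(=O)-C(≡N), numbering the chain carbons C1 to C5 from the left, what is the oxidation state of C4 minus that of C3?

C4: 2C, 2O → 0 + 2 = +2
C3: 2C, 1H, 1N → 0 − 1 + 1 = 0
Difference: +2 − (0) = +2.

+2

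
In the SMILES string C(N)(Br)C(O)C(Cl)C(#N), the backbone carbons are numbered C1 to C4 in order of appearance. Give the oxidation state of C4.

+3

Count +1 for every bond to an atom more electronegative than carbon and −1 for every bond to one less electronegative; C–C bonds are 0.
C4 has one bond to C (0), a triple bond to N (3×+1 = +3).
Oxidation state = 0 + 3 = +3.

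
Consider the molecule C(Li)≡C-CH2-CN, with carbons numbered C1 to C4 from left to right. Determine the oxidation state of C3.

Bonds to more-electronegative neighbours contribute +1 each, bonds to H or metals contribute −1 each, and C–C bonds contribute 0.
C3 has one bond to C (0), one bond to C (0), one bond to H (-1), one bond to H (-1).
Oxidation state = 0 + 0 − 1 − 1 = -2.

-2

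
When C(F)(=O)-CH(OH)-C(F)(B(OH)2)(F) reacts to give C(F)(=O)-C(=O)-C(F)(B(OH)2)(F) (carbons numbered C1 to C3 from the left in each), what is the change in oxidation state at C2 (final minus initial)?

+2

Before: C2 has 2 bonds to C, 1 bond to H, 1 bond to O → oxidation state 0.
After: C2 has 2 bonds to C, 2 bonds to O → oxidation state +2.
Δ = +2 − (0) = +2, so this is an oxidation at C2.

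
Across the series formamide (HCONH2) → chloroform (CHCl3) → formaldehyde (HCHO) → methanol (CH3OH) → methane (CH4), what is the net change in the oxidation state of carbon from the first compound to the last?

Carbon oxidation states along the series — formamide: +2, chloroform: +2, formaldehyde: 0, methanol: -2, methane: -4.
Net change = -4 − (+2) = -6.

-6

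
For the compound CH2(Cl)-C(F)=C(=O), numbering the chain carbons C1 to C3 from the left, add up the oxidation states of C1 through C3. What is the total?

+2

Bonds to more-electronegative neighbours contribute +1 each, bonds to H or metals contribute −1 each, and C–C bonds contribute 0. Tallying each carbon:
C1: 1C, 2H, 1Cl → 0 − 2 + 1 = -1
C2: 3C, 1F → 0 + 1 = +1
C3: 2C, 2O → 0 + 2 = +2
Sum = -1 + 1 + 2 = +2.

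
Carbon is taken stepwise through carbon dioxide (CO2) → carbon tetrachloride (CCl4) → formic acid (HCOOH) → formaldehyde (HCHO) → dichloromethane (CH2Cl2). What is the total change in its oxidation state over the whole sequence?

-4

Carbon oxidation states along the series — carbon dioxide: +4, carbon tetrachloride: +4, formic acid: +2, formaldehyde: 0, dichloromethane: 0.
Net change = 0 − (+4) = -4.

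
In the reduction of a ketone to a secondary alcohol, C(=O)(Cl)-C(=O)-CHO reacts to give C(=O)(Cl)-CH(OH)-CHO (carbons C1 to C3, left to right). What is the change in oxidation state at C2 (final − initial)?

-2

Before: C2 has 2 bonds to C, 2 bonds to O → oxidation state +2.
After: C2 has 2 bonds to C, 1 bond to H, 1 bond to O → oxidation state 0.
Δ = 0 − (+2) = -2, so this is a reduction at C2.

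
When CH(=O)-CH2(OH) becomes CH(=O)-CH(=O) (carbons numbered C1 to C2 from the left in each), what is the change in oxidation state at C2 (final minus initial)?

Before: C2 has 1 bond to C, 2 bonds to H, 1 bond to O → oxidation state -1.
After: C2 has 1 bond to C, 1 bond to H, 2 bonds to O → oxidation state +1.
Δ = +1 − (-1) = +2, so this is an oxidation at C2.

+2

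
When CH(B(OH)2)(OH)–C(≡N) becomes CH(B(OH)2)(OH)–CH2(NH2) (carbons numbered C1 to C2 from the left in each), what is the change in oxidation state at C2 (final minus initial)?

-4

Before: C2 has 1 bond to C, 3 bonds to N → oxidation state +3.
After: C2 has 1 bond to C, 2 bonds to H, 1 bond to N → oxidation state -1.
Δ = -1 − (+3) = -4, so this is a reduction at C2.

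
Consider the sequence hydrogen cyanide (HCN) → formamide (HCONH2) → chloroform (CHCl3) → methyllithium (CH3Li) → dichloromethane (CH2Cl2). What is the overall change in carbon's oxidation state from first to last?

-2

Carbon oxidation states along the series — hydrogen cyanide: +2, formamide: +2, chloroform: +2, methyllithium: -4, dichloromethane: 0.
Net change = 0 − (+2) = -2.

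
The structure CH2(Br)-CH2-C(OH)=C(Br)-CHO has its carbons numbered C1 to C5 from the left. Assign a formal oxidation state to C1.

Assign +1 per bond to O/N/halogen, −1 per bond to H or an electropositive element, and 0 per bond to carbon.
C1 has one bond to C (0), one bond to Br (+1), one bond to H (-1), one bond to H (-1).
Oxidation state = 0 + 1 − 1 − 1 = -1.

-1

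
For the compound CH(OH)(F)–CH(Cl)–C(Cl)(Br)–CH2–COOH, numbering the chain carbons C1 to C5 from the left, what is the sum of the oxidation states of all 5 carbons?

+4

Assign +1 per bond to O/N/halogen, −1 per bond to H or an electropositive element, and 0 per bond to carbon. Tallying each carbon:
C1: 1C, 1H, 1O, 1F → 0 − 1 + 1 + 1 = +1
C2: 2C, 1H, 1Cl → 0 − 1 + 1 = 0
C3: 2C, 1Cl, 1Br → 0 + 1 + 1 = +2
C4: 2C, 2H → 0 − 2 = -2
C5: 1C, 3O → 0 + 3 = +3
Sum = +1 + 0 + 2 − 2 + 3 = +4.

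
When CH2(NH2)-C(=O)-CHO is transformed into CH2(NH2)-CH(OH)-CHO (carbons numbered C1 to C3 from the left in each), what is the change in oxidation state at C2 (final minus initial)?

-2

Before: C2 has 2 bonds to C, 2 bonds to O → oxidation state +2.
After: C2 has 2 bonds to C, 1 bond to H, 1 bond to O → oxidation state 0.
Δ = 0 − (+2) = -2, so this is a reduction at C2.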